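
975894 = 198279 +777615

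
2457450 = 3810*645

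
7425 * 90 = 668250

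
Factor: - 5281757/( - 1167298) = 2^ ( - 1 )*11^( - 1)*13^2*97^ ( - 1)*547^( - 1)*31253^1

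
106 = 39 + 67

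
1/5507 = 1/5507= 0.00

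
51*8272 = 421872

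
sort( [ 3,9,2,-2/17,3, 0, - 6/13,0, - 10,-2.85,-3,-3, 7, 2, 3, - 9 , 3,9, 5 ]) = [-10,-9, - 3,-3 ,-2.85,-6/13, - 2/17 , 0, 0 , 2,2,3 , 3, 3,3  ,  5,7 , 9, 9 ] 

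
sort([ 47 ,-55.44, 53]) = [-55.44 , 47, 53]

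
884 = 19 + 865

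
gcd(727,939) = 1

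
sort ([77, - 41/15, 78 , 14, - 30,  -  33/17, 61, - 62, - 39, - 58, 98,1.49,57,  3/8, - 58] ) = [ - 62, - 58, - 58, - 39,- 30, - 41/15, - 33/17,3/8,1.49, 14 , 57, 61,77,78, 98]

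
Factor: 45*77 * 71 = 246015 = 3^2 * 5^1*7^1 * 11^1*71^1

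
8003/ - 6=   -  8003/6=- 1333.83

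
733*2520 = 1847160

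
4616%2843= 1773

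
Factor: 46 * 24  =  2^4*3^1*23^1 = 1104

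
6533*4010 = 26197330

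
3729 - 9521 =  - 5792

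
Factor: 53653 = 53653^1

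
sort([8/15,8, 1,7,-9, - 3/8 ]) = [ - 9,-3/8, 8/15, 1 , 7, 8 ] 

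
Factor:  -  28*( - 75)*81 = 2^2*3^5*5^2*7^1 =170100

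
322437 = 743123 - 420686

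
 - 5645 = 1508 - 7153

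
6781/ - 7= - 969 + 2/7 = - 968.71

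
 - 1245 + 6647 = 5402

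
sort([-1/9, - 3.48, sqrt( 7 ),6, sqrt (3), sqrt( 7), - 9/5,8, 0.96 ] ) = [ - 3.48,-9/5, - 1/9 , 0.96,sqrt(3 ), sqrt( 7), sqrt( 7), 6, 8] 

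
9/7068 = 3/2356  =  0.00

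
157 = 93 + 64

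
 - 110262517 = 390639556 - 500902073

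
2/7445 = 2/7445=0.00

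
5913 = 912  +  5001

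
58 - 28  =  30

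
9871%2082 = 1543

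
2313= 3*771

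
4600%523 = 416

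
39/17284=39/17284=0.00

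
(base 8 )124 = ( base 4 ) 1110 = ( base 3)10010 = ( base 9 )103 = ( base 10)84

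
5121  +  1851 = 6972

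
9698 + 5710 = 15408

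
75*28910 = 2168250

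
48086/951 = 48086/951 =50.56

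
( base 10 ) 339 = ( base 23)eh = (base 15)179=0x153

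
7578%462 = 186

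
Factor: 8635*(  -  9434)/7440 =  - 2^ (-3 )*3^( - 1 )*11^1 * 31^(  -  1 )*53^1*89^1*157^1 = - 8146259/744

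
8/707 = 8/707 = 0.01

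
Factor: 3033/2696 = 2^( - 3 )*3^2 = 9/8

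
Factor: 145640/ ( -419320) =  - 331/953  =  - 331^1*953^( - 1) 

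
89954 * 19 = 1709126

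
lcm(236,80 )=4720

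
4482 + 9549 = 14031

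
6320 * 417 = 2635440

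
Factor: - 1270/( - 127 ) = 10 =2^1*5^1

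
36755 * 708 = 26022540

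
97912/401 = 244 + 68/401 = 244.17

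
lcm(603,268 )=2412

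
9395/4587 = 9395/4587 = 2.05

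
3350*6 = 20100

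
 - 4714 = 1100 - 5814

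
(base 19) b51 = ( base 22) 88J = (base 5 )112232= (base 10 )4067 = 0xFE3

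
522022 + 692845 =1214867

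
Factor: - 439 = -439^1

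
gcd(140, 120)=20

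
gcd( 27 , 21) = 3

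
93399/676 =93399/676 = 138.16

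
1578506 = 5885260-4306754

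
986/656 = 493/328 = 1.50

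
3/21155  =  3/21155=0.00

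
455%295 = 160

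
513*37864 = 19424232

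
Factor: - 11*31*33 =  - 3^1*11^2 * 31^1=- 11253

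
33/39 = 11/13 = 0.85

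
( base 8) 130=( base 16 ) 58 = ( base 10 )88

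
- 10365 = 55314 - 65679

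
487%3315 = 487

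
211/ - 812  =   - 211/812  =  -  0.26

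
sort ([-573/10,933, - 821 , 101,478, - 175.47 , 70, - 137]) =[ - 821, - 175.47, - 137,-573/10,70,101,478, 933]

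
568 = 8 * 71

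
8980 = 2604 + 6376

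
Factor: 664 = 2^3*83^1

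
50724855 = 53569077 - 2844222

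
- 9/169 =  - 1 + 160/169 = - 0.05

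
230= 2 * 115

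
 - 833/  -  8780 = 833/8780 = 0.09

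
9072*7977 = 72367344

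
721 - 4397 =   -  3676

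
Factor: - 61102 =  - 2^1*137^1*223^1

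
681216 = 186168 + 495048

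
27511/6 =4585 + 1/6 = 4585.17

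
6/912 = 1/152 = 0.01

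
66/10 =6 + 3/5= 6.60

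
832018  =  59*14102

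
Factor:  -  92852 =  - 2^2*139^1 *167^1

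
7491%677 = 44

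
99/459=11/51  =  0.22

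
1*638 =638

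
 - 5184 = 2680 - 7864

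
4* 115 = 460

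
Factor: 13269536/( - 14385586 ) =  - 2^4 * 7^1*59239^1*7192793^(  -  1 ) = - 6634768/7192793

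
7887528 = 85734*92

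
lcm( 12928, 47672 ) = 762752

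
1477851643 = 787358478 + 690493165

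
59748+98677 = 158425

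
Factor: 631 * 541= 341371  =  541^1*631^1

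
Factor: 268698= 2^1*3^1*19^1* 2357^1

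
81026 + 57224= 138250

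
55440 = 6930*8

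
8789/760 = 11+429/760=   11.56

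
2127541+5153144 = 7280685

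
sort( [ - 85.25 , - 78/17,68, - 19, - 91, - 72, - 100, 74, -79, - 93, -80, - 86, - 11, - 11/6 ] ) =[ - 100 , - 93, - 91, - 86, - 85.25, - 80,  -  79, - 72,  -  19,-11,- 78/17, - 11/6, 68,74 ]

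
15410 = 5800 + 9610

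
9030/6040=903/604= 1.50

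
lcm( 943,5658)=5658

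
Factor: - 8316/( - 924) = 3^2 = 9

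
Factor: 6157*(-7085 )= - 43622345 = - 5^1*13^1  *  47^1*109^1 * 131^1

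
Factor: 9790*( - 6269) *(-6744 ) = 2^4* 3^1*5^1*11^1*89^1*281^1*6269^1 = 413902951440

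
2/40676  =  1/20338 = 0.00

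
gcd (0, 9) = 9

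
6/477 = 2/159 = 0.01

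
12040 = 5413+6627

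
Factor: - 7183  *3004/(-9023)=21577732/9023= 2^2*7^( - 1)*11^1*653^1*751^1*1289^( - 1 ) 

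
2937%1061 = 815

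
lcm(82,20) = 820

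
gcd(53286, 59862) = 6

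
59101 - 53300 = 5801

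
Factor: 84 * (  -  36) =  - 3024=- 2^4*3^3 * 7^1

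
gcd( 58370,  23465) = 65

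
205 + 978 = 1183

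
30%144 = 30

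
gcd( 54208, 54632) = 8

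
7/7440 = 7/7440 = 0.00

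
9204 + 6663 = 15867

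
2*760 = 1520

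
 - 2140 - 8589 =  - 10729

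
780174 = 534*1461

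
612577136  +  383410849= 995987985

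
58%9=4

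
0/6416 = 0 = 0.00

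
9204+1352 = 10556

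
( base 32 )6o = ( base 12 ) 160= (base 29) 7d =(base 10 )216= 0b11011000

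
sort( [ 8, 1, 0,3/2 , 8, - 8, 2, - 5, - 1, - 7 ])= [ - 8,-7, - 5, - 1,0,1,3/2, 2, 8, 8] 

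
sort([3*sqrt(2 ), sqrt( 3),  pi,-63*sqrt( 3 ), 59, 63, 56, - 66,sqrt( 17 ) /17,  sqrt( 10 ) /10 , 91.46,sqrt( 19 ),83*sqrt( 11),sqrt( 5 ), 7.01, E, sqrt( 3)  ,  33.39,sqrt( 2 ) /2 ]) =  [ - 63*sqrt( 3), - 66, sqrt( 17) /17, sqrt( 10 )/10, sqrt( 2 )/2,sqrt (3), sqrt( 3), sqrt( 5 ), E, pi,3 * sqrt ( 2 ), sqrt( 19 ), 7.01, 33.39, 56, 59,63,  91.46, 83*sqrt( 11 )]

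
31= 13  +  18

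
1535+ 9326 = 10861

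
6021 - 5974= 47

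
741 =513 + 228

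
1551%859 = 692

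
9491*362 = 3435742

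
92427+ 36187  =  128614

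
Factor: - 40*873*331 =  - 11558520 = - 2^3*3^2 *5^1*97^1 * 331^1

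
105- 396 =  - 291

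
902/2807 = 902/2807=0.32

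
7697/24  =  7697/24 = 320.71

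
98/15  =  6 + 8/15= 6.53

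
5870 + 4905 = 10775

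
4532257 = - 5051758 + 9584015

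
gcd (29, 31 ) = 1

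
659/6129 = 659/6129 = 0.11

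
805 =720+85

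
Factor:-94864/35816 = -2^1*7^2 * 37^( - 1) = - 98/37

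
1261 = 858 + 403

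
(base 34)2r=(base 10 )95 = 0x5F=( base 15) 65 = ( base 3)10112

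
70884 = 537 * 132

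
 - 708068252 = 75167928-783236180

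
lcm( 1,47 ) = 47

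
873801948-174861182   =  698940766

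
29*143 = 4147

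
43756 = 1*43756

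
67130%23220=20690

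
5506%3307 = 2199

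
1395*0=0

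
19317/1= 19317  =  19317.00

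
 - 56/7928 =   -  1  +  984/991 = - 0.01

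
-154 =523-677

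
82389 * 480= 39546720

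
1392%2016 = 1392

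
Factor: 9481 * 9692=2^2*19^1*499^1*2423^1 = 91889852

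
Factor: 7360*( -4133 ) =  -2^6*5^1 * 23^1 * 4133^1 = - 30418880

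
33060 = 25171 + 7889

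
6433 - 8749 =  - 2316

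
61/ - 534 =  - 61/534= - 0.11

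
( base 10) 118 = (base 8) 166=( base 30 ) 3S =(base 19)64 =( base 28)46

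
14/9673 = 14/9673 = 0.00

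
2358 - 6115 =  - 3757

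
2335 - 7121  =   - 4786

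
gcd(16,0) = 16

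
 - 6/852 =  - 1/142= - 0.01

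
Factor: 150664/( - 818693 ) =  - 2^3*37^1*47^(-1 )*509^1*17419^( - 1 )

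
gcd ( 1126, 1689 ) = 563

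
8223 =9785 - 1562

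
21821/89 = 245 + 16/89 = 245.18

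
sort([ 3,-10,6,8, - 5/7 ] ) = [ - 10,-5/7, 3,6, 8]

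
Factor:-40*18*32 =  - 23040 = - 2^9 * 3^2*5^1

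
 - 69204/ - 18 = 3844 + 2/3 = 3844.67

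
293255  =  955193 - 661938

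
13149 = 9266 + 3883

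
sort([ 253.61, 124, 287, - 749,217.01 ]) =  [-749, 124,217.01, 253.61,  287 ] 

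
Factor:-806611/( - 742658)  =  2^( - 1 )*7^(  -  1 )*13^1*53047^( - 1 )*62047^1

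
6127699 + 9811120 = 15938819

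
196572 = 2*98286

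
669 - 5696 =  - 5027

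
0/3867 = 0 = 0.00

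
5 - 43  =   -38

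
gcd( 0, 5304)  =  5304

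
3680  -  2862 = 818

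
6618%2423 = 1772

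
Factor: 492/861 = 4/7= 2^2*7^ (- 1 ) 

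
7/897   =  7/897 =0.01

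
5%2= 1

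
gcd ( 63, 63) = 63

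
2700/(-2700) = -1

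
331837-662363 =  - 330526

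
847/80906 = 121/11558 = 0.01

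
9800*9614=94217200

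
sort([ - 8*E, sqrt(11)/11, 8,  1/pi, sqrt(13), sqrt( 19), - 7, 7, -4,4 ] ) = [  -  8*E,-7, - 4, sqrt(11)/11, 1/pi,sqrt( 13),4, sqrt(19 ),7, 8 ]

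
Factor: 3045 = 3^1 * 5^1 * 7^1*29^1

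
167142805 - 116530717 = 50612088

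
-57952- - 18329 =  - 39623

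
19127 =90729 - 71602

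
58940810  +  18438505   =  77379315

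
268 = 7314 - 7046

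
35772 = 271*132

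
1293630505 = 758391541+535238964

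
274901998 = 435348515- 160446517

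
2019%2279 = 2019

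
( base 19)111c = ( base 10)7251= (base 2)1110001010011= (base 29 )8i1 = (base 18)146f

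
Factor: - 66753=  - 3^2*  7417^1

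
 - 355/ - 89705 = 71/17941 =0.00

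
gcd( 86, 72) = 2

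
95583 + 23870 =119453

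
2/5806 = 1/2903  =  0.00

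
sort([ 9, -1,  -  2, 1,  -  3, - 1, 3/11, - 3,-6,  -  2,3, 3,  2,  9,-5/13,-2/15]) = [ -6 , - 3, - 3,-2, - 2, - 1,-1,-5/13, - 2/15, 3/11,1,2, 3 , 3,9,  9]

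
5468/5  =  1093 + 3/5  =  1093.60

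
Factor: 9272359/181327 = 179^(  -  1)*1013^(- 1 )*9272359^1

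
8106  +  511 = 8617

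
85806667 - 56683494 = 29123173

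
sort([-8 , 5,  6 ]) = [ - 8, 5,6 ] 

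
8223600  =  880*9345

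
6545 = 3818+2727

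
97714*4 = 390856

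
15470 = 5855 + 9615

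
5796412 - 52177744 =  - 46381332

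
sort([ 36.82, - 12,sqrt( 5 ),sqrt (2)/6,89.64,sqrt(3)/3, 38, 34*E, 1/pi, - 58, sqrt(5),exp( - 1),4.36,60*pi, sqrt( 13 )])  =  [ - 58 ,-12, sqrt(  2)/6, 1/pi, exp( - 1),sqrt( 3) /3,sqrt( 5), sqrt( 5 ),  sqrt ( 13 ), 4.36, 36.82,38, 89.64, 34 *E, 60*pi]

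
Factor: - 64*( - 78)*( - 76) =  - 379392  =  -  2^9*3^1*13^1*19^1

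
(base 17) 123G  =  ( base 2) 1010110110110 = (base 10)5558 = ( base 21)CCE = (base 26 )85k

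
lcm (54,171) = 1026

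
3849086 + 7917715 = 11766801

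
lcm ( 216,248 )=6696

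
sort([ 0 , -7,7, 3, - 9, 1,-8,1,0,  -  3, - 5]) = [ - 9, - 8, - 7, - 5, - 3,  0, 0,  1, 1 , 3, 7]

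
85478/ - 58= - 1474+7/29 = -1473.76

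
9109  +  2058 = 11167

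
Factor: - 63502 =-2^1*31751^1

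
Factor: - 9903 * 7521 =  - 3^2*23^1 * 109^1 *3301^1  =  -  74480463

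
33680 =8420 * 4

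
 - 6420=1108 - 7528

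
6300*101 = 636300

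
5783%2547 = 689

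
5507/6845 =5507/6845=0.80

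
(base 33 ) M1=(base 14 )39d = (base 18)247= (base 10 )727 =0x2D7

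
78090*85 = 6637650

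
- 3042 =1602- 4644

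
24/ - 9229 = -1  +  9205/9229  =  -  0.00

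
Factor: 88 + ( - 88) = 0=0^1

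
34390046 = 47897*718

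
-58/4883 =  - 58/4883=- 0.01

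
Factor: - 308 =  - 2^2*7^1*11^1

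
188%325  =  188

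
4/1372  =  1/343 = 0.00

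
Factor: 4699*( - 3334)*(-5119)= 80196639454  =  2^1 * 37^1*127^1 * 1667^1*5119^1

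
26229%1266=909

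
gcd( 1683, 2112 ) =33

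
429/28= 15 + 9/28 = 15.32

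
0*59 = 0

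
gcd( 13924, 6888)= 4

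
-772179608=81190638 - 853370246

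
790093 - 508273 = 281820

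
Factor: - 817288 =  - 2^3 * 102161^1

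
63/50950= 63/50950 =0.00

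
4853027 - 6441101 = -1588074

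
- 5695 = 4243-9938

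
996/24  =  41  +  1/2 = 41.50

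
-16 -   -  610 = 594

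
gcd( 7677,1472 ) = 1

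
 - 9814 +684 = -9130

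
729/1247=729/1247 = 0.58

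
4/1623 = 4/1623 = 0.00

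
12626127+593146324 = 605772451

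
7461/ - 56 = -134  +  43/56 = - 133.23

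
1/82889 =1/82889 =0.00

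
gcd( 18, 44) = 2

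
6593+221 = 6814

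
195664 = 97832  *2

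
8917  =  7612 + 1305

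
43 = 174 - 131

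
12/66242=6/33121 = 0.00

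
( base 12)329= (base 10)465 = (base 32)EH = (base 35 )da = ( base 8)721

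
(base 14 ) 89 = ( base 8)171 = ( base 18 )6D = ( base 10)121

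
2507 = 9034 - 6527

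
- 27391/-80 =342+31/80 = 342.39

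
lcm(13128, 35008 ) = 105024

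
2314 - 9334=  - 7020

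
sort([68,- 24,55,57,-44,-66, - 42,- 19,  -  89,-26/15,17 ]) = [-89,  -  66, - 44, - 42,  -  24,- 19, - 26/15,17,55, 57, 68 ] 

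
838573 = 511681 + 326892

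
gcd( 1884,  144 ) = 12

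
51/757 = 51/757  =  0.07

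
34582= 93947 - 59365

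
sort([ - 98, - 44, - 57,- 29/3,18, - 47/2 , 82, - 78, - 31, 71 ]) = [-98, - 78, - 57,-44,  -  31, - 47/2 , - 29/3, 18 , 71,82]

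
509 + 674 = 1183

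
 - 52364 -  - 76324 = 23960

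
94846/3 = 94846/3 = 31615.33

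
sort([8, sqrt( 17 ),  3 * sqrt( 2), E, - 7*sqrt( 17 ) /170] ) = [ - 7*sqrt( 17 )/170, E,sqrt( 17), 3 * sqrt( 2),8] 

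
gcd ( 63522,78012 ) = 18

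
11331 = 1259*9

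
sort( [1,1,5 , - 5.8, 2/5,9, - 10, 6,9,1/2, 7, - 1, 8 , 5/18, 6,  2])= [ - 10, - 5.8, - 1,  5/18, 2/5  ,  1/2 , 1,  1,  2, 5,6,6,7,8 , 9, 9 ]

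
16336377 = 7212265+9124112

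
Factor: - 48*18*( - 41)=2^5*3^3 * 41^1 =35424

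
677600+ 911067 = 1588667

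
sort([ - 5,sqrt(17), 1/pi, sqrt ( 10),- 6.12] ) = [ - 6.12, - 5,1/pi, sqrt ( 10),sqrt( 17) ]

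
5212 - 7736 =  - 2524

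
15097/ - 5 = -3020 + 3/5 = - 3019.40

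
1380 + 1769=3149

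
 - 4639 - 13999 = -18638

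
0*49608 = 0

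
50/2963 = 50/2963 = 0.02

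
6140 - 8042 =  - 1902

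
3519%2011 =1508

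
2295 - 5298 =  - 3003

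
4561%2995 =1566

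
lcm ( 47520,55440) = 332640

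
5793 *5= 28965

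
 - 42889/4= -10723 + 3/4 = -10722.25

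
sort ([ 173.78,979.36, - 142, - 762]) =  [-762,- 142,173.78, 979.36 ]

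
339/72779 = 339/72779 = 0.00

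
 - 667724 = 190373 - 858097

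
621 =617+4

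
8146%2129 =1759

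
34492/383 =90  +  22/383 = 90.06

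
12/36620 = 3/9155= 0.00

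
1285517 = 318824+966693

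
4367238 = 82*53259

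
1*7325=7325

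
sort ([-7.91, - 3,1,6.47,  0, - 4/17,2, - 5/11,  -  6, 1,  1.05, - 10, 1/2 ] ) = [ - 10, - 7.91,-6, - 3,  -  5/11, - 4/17,0 , 1/2,1,  1, 1.05,2,6.47 ]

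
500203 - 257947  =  242256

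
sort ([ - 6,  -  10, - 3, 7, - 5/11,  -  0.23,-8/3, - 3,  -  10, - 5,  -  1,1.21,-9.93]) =[ - 10,-10,-9.93, - 6,-5, - 3, - 3,-8/3, - 1, - 5/11,  -  0.23,1.21, 7]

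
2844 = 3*948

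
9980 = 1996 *5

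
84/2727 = 28/909 = 0.03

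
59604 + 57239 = 116843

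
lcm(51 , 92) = 4692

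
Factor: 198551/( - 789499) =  - 211^1*839^( - 1) = - 211/839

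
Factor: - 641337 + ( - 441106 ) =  - 1082443^1 =- 1082443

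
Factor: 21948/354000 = 2^( - 2) * 5^( - 3 )*31^1 = 31/500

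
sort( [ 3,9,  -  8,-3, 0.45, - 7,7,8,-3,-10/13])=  [-8, - 7, - 3,-3, - 10/13,  0.45, 3,7,8,9]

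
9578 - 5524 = 4054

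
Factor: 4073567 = 4073567^1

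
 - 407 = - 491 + 84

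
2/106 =1/53 = 0.02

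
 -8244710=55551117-63795827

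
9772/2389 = 9772/2389= 4.09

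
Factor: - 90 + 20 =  -70 = - 2^1*5^1*7^1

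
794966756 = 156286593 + 638680163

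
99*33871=3353229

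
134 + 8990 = 9124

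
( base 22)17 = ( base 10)29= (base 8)35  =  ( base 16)1d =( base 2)11101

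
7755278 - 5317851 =2437427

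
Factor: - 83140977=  - 3^1 * 31^1 * 893989^1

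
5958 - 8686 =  - 2728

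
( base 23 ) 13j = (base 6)2505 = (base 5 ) 4432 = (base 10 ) 617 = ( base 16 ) 269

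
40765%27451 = 13314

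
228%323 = 228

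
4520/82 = 55 + 5/41 = 55.12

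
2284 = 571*4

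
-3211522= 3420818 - 6632340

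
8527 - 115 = 8412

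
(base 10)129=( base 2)10000001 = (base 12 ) a9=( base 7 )243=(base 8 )201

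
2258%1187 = 1071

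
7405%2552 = 2301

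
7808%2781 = 2246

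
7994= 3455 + 4539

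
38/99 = 38/99 = 0.38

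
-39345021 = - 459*85719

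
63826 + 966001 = 1029827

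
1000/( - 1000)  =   - 1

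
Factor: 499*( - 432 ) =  - 215568 = - 2^4*3^3*499^1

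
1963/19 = 103 + 6/19 = 103.32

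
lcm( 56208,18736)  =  56208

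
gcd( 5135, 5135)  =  5135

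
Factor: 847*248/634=105028/317 = 2^2*7^1*11^2*31^1*317^( - 1) 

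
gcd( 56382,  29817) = 3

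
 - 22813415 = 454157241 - 476970656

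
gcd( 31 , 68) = 1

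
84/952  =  3/34 = 0.09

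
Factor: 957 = 3^1*11^1*29^1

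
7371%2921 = 1529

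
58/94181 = 58/94181 = 0.00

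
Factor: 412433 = 7^2*19^1 * 443^1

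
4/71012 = 1/17753 =0.00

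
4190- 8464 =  - 4274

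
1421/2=710 +1/2 =710.50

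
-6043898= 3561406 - 9605304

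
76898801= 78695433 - 1796632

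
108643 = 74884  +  33759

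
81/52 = 1 + 29/52 = 1.56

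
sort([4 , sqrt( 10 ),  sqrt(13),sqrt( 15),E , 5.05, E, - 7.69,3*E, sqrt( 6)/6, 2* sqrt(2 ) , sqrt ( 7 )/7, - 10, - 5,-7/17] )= [-10,-7.69,-5, - 7/17, sqrt(7)/7,  sqrt( 6)/6,E, E,2 * sqrt( 2 ) , sqrt(10), sqrt(13), sqrt(15), 4 , 5.05,3 * E]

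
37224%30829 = 6395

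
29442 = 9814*3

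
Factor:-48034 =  - 2^1 * 7^1 *47^1 * 73^1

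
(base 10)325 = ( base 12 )231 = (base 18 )101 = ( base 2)101000101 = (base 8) 505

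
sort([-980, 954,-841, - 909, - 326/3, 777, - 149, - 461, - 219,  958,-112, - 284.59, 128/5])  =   [-980,-909, - 841, - 461, - 284.59,-219,-149,-112,-326/3,128/5, 777,954,958] 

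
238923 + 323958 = 562881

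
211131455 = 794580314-583448859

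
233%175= 58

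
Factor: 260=2^2*5^1*13^1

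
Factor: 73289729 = 797^1*91957^1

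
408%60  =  48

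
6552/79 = 82+74/79   =  82.94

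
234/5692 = 117/2846 = 0.04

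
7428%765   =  543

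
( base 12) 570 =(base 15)389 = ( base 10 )804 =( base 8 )1444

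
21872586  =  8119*2694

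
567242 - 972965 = - 405723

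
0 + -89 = - 89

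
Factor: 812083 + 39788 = 3^1*283957^1 = 851871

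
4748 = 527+4221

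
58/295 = 58/295= 0.20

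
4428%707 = 186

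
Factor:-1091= -1091^1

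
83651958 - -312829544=396481502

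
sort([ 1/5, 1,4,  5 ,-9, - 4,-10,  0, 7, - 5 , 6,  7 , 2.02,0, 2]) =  [-10,  -  9, -5, - 4,  0,  0,  1/5,1,  2,2.02, 4, 5, 6, 7,  7]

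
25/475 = 1/19= 0.05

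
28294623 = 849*33327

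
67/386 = 67/386 = 0.17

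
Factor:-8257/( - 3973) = 23^1 *29^ ( - 1)*137^( - 1) * 359^1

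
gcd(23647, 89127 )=1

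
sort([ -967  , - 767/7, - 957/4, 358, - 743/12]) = [-967,-957/4, - 767/7,  -  743/12,358 ]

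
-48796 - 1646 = -50442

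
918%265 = 123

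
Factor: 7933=7933^1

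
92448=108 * 856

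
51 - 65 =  - 14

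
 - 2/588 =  -1 + 293/294 =- 0.00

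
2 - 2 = 0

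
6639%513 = 483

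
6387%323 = 250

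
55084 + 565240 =620324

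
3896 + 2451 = 6347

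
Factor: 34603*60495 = 3^1*5^1*37^1*109^1 * 34603^1=2093308485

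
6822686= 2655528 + 4167158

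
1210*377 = 456170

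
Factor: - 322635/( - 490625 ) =411/625 = 3^1*5^( - 4 )*137^1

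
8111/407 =19 + 378/407 = 19.93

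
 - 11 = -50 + 39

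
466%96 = 82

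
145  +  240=385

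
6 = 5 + 1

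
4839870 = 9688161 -4848291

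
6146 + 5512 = 11658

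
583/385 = 53/35 = 1.51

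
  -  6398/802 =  - 3199/401 = - 7.98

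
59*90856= 5360504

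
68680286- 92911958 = - 24231672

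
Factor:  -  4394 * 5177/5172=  - 11373869/2586=-  2^(  -  1)*  3^(- 1 )*13^3*31^1*167^1  *  431^(-1)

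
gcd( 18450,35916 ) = 246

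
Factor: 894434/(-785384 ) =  - 447217/392692= - 2^( - 2 )*19^( - 1 )*5167^( - 1)*447217^1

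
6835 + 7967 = 14802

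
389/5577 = 389/5577 = 0.07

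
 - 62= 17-79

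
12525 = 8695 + 3830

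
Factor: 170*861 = 2^1  *  3^1*5^1 * 7^1 * 17^1*41^1 = 146370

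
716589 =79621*9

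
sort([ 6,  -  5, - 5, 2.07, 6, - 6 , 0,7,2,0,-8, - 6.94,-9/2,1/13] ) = [ - 8, - 6.94,-6,-5, - 5, - 9/2,0,0,1/13,2,2.07 , 6, 6,  7 ]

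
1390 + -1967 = -577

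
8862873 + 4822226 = 13685099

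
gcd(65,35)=5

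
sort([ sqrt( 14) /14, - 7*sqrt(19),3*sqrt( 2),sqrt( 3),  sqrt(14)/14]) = [  -  7*sqrt(19),sqrt( 14) /14,  sqrt(14 )/14,sqrt( 3),3*sqrt( 2)] 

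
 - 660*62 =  - 40920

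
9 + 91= 100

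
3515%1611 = 293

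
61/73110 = 61/73110 = 0.00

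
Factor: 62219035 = 5^1 * 2593^1 *4799^1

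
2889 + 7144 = 10033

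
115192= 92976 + 22216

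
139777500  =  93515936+46261564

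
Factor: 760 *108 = 82080 = 2^5*3^3*5^1*19^1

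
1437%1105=332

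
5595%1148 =1003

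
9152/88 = 104= 104.00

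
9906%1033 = 609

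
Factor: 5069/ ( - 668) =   -  2^( - 2 )*37^1 * 137^1* 167^ (-1 ) 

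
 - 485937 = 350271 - 836208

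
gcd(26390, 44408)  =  182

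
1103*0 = 0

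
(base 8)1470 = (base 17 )2E8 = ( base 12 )588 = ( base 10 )824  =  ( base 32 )po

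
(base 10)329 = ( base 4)11021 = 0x149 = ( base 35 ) 9E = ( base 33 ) 9W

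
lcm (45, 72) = 360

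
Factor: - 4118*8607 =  - 35443626 = - 2^1*3^1  *19^1*29^1*71^1*151^1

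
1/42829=1/42829 = 0.00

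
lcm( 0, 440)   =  0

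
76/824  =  19/206  =  0.09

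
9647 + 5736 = 15383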